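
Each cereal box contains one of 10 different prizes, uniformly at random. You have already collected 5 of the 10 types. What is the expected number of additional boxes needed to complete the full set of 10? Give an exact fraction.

137/6

Starting from 5 distinct types, each trial gives a new one with probability (10−i)/10 when i types are held, so the wait for the next new type is 10/(10−i).
E = 10/5 + 10/4 + 10/3 + 10/2 + 10/1 = 137/6.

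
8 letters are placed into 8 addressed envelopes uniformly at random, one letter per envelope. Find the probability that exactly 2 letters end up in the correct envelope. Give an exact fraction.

Choose which 2 of the 8 are fixed: C(8,2) = 28 ways.
The remaining 6 must have no fixed point: D(6) = 265.
P = 28·265/40320 = 53/288.

53/288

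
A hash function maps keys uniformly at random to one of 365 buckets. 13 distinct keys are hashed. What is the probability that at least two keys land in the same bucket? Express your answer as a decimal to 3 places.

0.194

It's easier to compute the probability that all 13 are distinct.
P(all distinct) = 365/365 · 364/365 · ··· · 353/365 ≈ 0.806.
So the probability of at least one match is 1 − 0.806 = 0.194.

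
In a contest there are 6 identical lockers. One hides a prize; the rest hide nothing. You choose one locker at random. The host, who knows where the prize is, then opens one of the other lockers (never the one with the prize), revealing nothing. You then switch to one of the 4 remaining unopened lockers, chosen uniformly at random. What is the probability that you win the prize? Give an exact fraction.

Your original locker holds the prize with probability 1/6, so the other 5 collectively hold it with probability 5/6.
The host can always find an empty locker to open, so this doesn't change that 5/6; it is now spread over the 4 remaining unopened lockers.
P(win by switching) = (5/6) · (1/4) = 5/24.

5/24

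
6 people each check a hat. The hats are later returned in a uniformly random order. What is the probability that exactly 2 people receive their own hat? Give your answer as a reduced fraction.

3/16

Choose which 2 of the 6 are fixed: C(6,2) = 15 ways.
The remaining 4 must have no fixed point: D(4) = 9.
P = 15·9/720 = 3/16.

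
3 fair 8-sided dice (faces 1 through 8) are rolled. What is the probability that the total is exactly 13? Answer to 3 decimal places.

There are 8^3 = 512 equally likely outcomes.
The number of ordered 3-tuples from {1,…,8} summing to 13 is 48.
P(sum = 13) = 48/512 = 3/32 ≈ 0.094.

0.094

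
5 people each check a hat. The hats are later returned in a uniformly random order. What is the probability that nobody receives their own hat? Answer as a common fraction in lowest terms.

11/30

This is the derangement probability: permutations of 5 with no fixed point.
D(5) = 5! · (1 − 1/1! + 1/2! − ··· + (−1)^5/5!) = 44.
P = 44/120 = 11/30.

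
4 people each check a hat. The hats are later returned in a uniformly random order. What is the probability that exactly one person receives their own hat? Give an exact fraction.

1/3

Choose which one is fixed: C(4,1) = 4 ways.
The remaining 3 must have no fixed point: D(3) = 2.
P = 4·2/24 = 1/3.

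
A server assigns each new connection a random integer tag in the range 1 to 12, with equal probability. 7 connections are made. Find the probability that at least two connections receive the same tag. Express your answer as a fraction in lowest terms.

It's easier to compute the probability that all 7 are distinct.
P(all distinct) = 12/12 · 11/12 · ··· · 6/12 = 385/3456.
So the probability of at least one match is 1 − 385/3456 = 3071/3456.

3071/3456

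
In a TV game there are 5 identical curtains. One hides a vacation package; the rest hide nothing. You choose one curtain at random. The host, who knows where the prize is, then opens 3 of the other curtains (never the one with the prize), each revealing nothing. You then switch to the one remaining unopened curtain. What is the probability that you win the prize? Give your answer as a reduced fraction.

Your original curtain holds the prize with probability 1/5, so the other 4 collectively hold it with probability 4/5.
The host can always find 3 empty curtains to open, so the reveals don't change that 4/5; it is now spread over the 1 remaining unopened curtain.
P(win by switching) = (4/5) · (1/1) = 4/5.

4/5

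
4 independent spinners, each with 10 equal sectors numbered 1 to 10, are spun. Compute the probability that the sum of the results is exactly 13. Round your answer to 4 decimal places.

0.0220

There are 10^4 = 10000 equally likely outcomes.
The number of ordered 4-tuples from {1,…,10} summing to 13 is 220.
P(sum = 13) = 220/10000 = 11/500 ≈ 0.0220.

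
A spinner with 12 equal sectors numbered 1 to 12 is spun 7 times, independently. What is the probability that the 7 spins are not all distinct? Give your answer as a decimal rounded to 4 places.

P(all 7 different) = 12/12 · 11/12 · ··· · 6/12 ≈ 0.1114.
P(at least two equal) = 1 − 0.1114 = 0.8886.

0.8886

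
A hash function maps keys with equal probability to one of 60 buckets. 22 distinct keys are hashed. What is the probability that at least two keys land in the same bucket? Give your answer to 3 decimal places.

It's easier to compute the probability that all 22 are distinct.
P(all distinct) = 60/60 · 59/60 · ··· · 39/60 ≈ 0.012.
So the probability of at least one match is 1 − 0.012 = 0.988.

0.988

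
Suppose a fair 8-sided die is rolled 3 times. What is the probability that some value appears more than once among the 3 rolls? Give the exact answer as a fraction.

P(all 3 different) = 8/8 · 7/8 · ··· · 6/8 = 21/32.
P(at least two equal) = 1 − 21/32 = 11/32.

11/32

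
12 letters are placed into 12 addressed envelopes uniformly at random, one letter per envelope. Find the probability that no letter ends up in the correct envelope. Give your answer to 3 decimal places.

0.368

This is the derangement probability: permutations of 12 with no fixed point.
D(12) = 12! · (1 − 1/1! + 1/2! − ··· + (−1)^12/12!) = 176214841.
P = 176214841/479001600 = 16019531/43545600 ≈ 0.368.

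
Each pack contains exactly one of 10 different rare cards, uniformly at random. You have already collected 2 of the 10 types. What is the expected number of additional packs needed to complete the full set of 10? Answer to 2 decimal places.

27.18

Starting from 2 distinct types, each trial gives a new one with probability (10−i)/10 when i types are held, so the wait for the next new type is 10/(10−i).
E = 10/8 + 10/7 + 10/6 + 10/5 + 10/4 + 10/3 + 10/2 + 10/1 = 761/28 ≈ 27.18.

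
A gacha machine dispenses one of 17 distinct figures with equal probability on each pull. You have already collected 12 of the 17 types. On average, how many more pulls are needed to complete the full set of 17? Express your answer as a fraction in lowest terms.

2329/60

Starting from 12 distinct types, each trial gives a new one with probability (17−i)/17 when i types are held, so the wait for the next new type is 17/(17−i).
E = 17/5 + 17/4 + 17/3 + 17/2 + 17/1 = 2329/60.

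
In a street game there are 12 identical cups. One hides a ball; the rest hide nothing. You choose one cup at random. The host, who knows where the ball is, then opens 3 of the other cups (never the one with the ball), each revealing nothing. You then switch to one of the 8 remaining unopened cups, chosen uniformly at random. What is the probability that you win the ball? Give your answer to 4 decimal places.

Your original cup holds the ball with probability 1/12, so the other 11 collectively hold it with probability 11/12.
The host can always find 3 empty cups to open, so the reveals don't change that 11/12; it is now spread over the 8 remaining unopened cups.
P(win by switching) = (11/12) · (1/8) = 11/96 ≈ 0.1146.

0.1146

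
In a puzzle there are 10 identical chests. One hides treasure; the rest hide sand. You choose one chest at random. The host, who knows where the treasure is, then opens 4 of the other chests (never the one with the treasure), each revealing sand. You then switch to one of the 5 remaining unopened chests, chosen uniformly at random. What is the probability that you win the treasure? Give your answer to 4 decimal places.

0.1800

Your original chest holds the treasure with probability 1/10, so the other 9 collectively hold it with probability 9/10.
The host can always find 4 empty chests to open, so the reveals don't change that 9/10; it is now spread over the 5 remaining unopened chests.
P(win by switching) = (9/10) · (1/5) = 9/50 ≈ 0.1800.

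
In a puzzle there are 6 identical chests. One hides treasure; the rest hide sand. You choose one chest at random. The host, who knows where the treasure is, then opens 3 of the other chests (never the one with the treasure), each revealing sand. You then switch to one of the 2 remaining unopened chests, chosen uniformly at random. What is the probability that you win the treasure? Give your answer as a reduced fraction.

5/12

Your original chest holds the treasure with probability 1/6, so the other 5 collectively hold it with probability 5/6.
The host can always find 3 empty chests to open, so the reveals don't change that 5/6; it is now spread over the 2 remaining unopened chests.
P(win by switching) = (5/6) · (1/2) = 5/12.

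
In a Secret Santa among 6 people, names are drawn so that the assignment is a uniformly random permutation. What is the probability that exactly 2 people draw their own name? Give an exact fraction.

3/16

Choose which 2 of the 6 are fixed: C(6,2) = 15 ways.
The remaining 4 must have no fixed point: D(4) = 9.
P = 15·9/720 = 3/16.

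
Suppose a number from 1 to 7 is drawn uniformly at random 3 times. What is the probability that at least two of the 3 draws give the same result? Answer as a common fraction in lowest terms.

P(all 3 different) = 7/7 · 6/7 · ··· · 5/7 = 30/49.
P(at least two equal) = 1 − 30/49 = 19/49.

19/49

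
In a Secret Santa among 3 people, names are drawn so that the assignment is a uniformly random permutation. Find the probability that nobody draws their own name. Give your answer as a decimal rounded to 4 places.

This is the derangement probability: permutations of 3 with no fixed point.
D(3) = 3! · (1 − 1/1! + 1/2! − ··· + (−1)^3/3!) = 2.
P = 2/6 = 1/3 ≈ 0.3333.

0.3333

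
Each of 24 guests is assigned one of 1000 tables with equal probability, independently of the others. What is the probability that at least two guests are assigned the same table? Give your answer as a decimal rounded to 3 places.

0.243

It's easier to compute the probability that all 24 are distinct.
P(all distinct) = 1000/1000 · 999/1000 · ··· · 977/1000 ≈ 0.757.
So the probability of at least one match is 1 − 0.757 = 0.243.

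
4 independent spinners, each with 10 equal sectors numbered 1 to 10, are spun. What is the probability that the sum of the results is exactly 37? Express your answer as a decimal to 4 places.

There are 10^4 = 10000 equally likely outcomes.
The number of ordered 4-tuples from {1,…,10} summing to 37 is 20.
P(sum = 37) = 20/10000 = 1/500 ≈ 0.0020.

0.0020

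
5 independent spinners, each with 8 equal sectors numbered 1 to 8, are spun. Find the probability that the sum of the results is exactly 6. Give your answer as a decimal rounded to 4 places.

There are 8^5 = 32768 equally likely outcomes.
The number of ordered 5-tuples from {1,…,8} summing to 6 is 5.
P(sum = 6) = 5/32768 ≈ 0.0002.

0.0002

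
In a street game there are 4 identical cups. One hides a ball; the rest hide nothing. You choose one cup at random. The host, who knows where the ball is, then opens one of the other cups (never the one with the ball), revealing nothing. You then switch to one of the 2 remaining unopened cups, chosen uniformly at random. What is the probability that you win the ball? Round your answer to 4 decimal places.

0.3750

Your original cup holds the ball with probability 1/4, so the other 3 collectively hold it with probability 3/4.
The host can always find an empty cup to open, so this doesn't change that 3/4; it is now spread over the 2 remaining unopened cups.
P(win by switching) = (3/4) · (1/2) = 3/8 ≈ 0.3750.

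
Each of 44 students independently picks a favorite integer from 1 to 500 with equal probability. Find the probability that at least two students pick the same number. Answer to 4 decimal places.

It's easier to compute the probability that all 44 are distinct.
P(all distinct) = 500/500 · 499/500 · ··· · 457/500 ≈ 0.1424.
So the probability of at least one match is 1 − 0.1424 = 0.8576.

0.8576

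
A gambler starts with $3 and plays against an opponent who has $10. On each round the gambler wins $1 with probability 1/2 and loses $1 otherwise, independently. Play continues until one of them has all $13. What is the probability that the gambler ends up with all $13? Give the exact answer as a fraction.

With a fair step, P(i) = ½P(i−1) + ½P(i+1) with P(0)=0, P(13)=1 has the linear solution P(i) = i/13.
P(3) = 3/13.

3/13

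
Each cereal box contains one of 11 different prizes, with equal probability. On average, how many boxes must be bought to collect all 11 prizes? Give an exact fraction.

After i distinct types are collected, each trial gives a new one with probability (11−i)/11, so the expected wait for the next new type is 11/(11−i).
E = 11/11 + 11/10 + 11/9 + 11/8 + 11/7 + 11/6 + 11/5 + 11/4 + 11/3 + 11/2 + 11/1 = 83711/2520.

83711/2520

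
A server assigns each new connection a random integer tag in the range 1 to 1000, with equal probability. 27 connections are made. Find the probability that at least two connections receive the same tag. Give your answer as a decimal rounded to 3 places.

0.298

It's easier to compute the probability that all 27 are distinct.
P(all distinct) = 1000/1000 · 999/1000 · ··· · 974/1000 ≈ 0.702.
So the probability of at least one match is 1 − 0.702 = 0.298.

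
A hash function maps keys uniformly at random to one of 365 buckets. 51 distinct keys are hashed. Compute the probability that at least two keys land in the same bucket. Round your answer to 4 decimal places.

0.9744

It's easier to compute the probability that all 51 are distinct.
P(all distinct) = 365/365 · 364/365 · ··· · 315/365 ≈ 0.0256.
So the probability of at least one match is 1 − 0.0256 = 0.9744.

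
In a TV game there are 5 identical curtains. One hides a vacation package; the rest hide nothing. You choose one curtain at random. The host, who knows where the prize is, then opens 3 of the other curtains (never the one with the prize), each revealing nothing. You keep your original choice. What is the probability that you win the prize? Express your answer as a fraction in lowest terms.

1/5

The host can always open 3 empty curtains regardless of your choice, so the reveals give no information about your original curtain.
P(win by staying) = 1/5.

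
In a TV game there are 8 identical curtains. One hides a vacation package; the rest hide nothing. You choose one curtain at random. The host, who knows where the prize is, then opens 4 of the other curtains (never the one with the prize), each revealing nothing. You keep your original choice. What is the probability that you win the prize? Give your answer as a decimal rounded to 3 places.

0.125

The host can always open 4 empty curtains regardless of your choice, so the reveals give no information about your original curtain.
P(win by staying) = 1/8 ≈ 0.125.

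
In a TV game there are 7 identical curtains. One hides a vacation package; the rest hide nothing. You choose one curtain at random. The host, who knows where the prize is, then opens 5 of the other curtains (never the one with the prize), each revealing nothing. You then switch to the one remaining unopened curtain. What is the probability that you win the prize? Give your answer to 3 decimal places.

Your original curtain holds the prize with probability 1/7, so the other 6 collectively hold it with probability 6/7.
The host can always find 5 empty curtains to open, so the reveals don't change that 6/7; it is now spread over the 1 remaining unopened curtain.
P(win by switching) = (6/7) · (1/1) = 6/7 ≈ 0.857.

0.857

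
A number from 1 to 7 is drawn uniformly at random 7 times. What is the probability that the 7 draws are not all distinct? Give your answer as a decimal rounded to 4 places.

0.9939

P(all 7 different) = 7/7 · 6/7 · ··· · 1/7 ≈ 0.0061.
P(at least two equal) = 1 − 0.0061 = 0.9939.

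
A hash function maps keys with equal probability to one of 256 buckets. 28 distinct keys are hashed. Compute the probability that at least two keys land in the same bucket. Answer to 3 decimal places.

0.784

It's easier to compute the probability that all 28 are distinct.
P(all distinct) = 256/256 · 255/256 · ··· · 229/256 ≈ 0.216.
So the probability of at least one match is 1 − 0.216 = 0.784.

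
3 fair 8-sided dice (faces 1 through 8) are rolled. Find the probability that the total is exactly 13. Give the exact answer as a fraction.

3/32

There are 8^3 = 512 equally likely outcomes.
The number of ordered 3-tuples from {1,…,8} summing to 13 is 48.
P(sum = 13) = 48/512 = 3/32.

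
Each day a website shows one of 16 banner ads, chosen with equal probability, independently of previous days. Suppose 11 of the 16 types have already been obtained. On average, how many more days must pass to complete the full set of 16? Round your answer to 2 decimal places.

Starting from 11 distinct types, each trial gives a new one with probability (16−i)/16 when i types are held, so the wait for the next new type is 16/(16−i).
E = 16/5 + 16/4 + 16/3 + 16/2 + 16/1 = 548/15 ≈ 36.53.

36.53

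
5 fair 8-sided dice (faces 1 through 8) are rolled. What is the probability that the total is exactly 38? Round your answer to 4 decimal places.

There are 8^5 = 32768 equally likely outcomes.
The number of ordered 5-tuples from {1,…,8} summing to 38 is 15.
P(sum = 38) = 15/32768 ≈ 0.0005.

0.0005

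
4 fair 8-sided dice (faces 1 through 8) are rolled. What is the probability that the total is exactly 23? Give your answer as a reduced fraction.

There are 8^4 = 4096 equally likely outcomes.
The number of ordered 4-tuples from {1,…,8} summing to 23 is 204.
P(sum = 23) = 204/4096 = 51/1024.

51/1024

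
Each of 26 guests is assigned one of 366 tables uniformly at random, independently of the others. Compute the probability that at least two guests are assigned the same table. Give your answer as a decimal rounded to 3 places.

It's easier to compute the probability that all 26 are distinct.
P(all distinct) = 366/366 · 365/366 · ··· · 341/366 ≈ 0.403.
So the probability of at least one match is 1 − 0.403 = 0.597.

0.597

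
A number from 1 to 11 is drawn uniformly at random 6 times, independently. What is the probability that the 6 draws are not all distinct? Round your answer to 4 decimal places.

P(all 6 different) = 11/11 · 10/11 · ··· · 6/11 ≈ 0.1878.
P(at least two equal) = 1 − 0.1878 = 0.8122.

0.8122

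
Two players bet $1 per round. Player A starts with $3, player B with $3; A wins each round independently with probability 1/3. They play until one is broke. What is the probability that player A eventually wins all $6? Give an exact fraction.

Let r = q/p = (2/3)/(1/3) = 2. The recurrence P(i) = p·P(i+1) + q·P(i−1) with P(0)=0, P(6)=1 gives P(i) = (1 − r^i)/(1 − r^6).
P(3) = (1 − (2)^3) / (1 − (2)^6) = 1/9.

1/9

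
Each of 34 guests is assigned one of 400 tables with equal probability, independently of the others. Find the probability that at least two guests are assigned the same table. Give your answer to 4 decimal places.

It's easier to compute the probability that all 34 are distinct.
P(all distinct) = 400/400 · 399/400 · ··· · 367/400 ≈ 0.2361.
So the probability of at least one match is 1 − 0.2361 = 0.7639.

0.7639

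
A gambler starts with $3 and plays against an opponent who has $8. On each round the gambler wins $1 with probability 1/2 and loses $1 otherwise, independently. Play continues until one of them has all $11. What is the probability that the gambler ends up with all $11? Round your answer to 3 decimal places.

0.273

With a fair step, P(i) = ½P(i−1) + ½P(i+1) with P(0)=0, P(11)=1 has the linear solution P(i) = i/11.
P(3) = 3/11 ≈ 0.273.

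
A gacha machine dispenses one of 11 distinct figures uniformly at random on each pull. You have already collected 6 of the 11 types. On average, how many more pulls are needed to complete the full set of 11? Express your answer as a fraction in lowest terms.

1507/60

Starting from 6 distinct types, each trial gives a new one with probability (11−i)/11 when i types are held, so the wait for the next new type is 11/(11−i).
E = 11/5 + 11/4 + 11/3 + 11/2 + 11/1 = 1507/60.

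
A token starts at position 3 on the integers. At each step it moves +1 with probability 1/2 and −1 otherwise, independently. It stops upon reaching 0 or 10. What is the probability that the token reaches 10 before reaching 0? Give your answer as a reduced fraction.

With a fair step, P(i) = ½P(i−1) + ½P(i+1) with P(0)=0, P(10)=1 has the linear solution P(i) = i/10.
P(3) = 3/10.

3/10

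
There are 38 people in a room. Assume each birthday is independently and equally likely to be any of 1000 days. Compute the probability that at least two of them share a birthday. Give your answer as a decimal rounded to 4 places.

It's easier to compute the probability that all 38 are distinct.
P(all distinct) = 1000/1000 · 999/1000 · ··· · 963/1000 ≈ 0.4907.
So the probability of at least one match is 1 − 0.4907 = 0.5093.

0.5093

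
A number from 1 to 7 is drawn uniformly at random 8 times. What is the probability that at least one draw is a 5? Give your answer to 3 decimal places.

0.709

P(no draw is a 5) = (6/7)^8 ≈ 0.291.
P(at least one) = 1 − 0.291 = 0.709.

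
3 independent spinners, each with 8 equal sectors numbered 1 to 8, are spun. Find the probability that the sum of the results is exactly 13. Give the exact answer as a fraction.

There are 8^3 = 512 equally likely outcomes.
The number of ordered 3-tuples from {1,…,8} summing to 13 is 48.
P(sum = 13) = 48/512 = 3/32.

3/32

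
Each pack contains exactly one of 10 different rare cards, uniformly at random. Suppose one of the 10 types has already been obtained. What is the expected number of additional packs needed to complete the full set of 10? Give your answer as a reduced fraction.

Starting from 1 distinct type, each trial gives a new one with probability (10−i)/10 when i types are held, so the wait for the next new type is 10/(10−i).
E = 10/9 + 10/8 + 10/7 + 10/6 + 10/5 + 10/4 + 10/3 + 10/2 + 10/1 = 7129/252.

7129/252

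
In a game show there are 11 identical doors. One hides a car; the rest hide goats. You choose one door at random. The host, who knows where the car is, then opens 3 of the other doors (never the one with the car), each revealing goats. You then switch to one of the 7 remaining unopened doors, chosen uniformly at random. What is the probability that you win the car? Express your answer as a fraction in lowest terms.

10/77

Your original door holds the car with probability 1/11, so the other 10 collectively hold it with probability 10/11.
The host can always find 3 empty doors to open, so the reveals don't change that 10/11; it is now spread over the 7 remaining unopened doors.
P(win by switching) = (10/11) · (1/7) = 10/77.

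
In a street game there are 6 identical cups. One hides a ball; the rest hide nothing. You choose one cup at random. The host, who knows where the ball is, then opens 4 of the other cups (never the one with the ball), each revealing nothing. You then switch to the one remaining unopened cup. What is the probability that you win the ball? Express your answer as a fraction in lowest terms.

5/6

Your original cup holds the ball with probability 1/6, so the other 5 collectively hold it with probability 5/6.
The host can always find 4 empty cups to open, so the reveals don't change that 5/6; it is now spread over the 1 remaining unopened cup.
P(win by switching) = (5/6) · (1/1) = 5/6.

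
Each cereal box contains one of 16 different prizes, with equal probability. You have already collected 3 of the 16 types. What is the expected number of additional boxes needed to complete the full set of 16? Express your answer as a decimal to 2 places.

50.88

Starting from 3 distinct types, each trial gives a new one with probability (16−i)/16 when i types are held, so the wait for the next new type is 16/(16−i).
E = 16/13 + 16/12 + 16/11 + 16/10 + 16/9 + 16/8 + 16/7 + 16/6 + 16/5 + 16/4 + 16/3 + 16/2 + 16/1 = 2291986/45045 ≈ 50.88.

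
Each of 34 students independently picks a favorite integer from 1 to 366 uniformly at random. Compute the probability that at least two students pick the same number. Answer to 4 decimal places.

0.7944

It's easier to compute the probability that all 34 are distinct.
P(all distinct) = 366/366 · 365/366 · ··· · 333/366 ≈ 0.2056.
So the probability of at least one match is 1 − 0.2056 = 0.7944.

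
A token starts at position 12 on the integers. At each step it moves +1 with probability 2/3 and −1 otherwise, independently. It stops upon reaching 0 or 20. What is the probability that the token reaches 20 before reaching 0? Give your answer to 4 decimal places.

0.9998

Let r = q/p = (1/3)/(2/3) = 1/2. The recurrence P(i) = p·P(i+1) + q·P(i−1) with P(0)=0, P(20)=1 gives P(i) = (1 − r^i)/(1 − r^20).
P(12) = (1 − (1/2)^12) / (1 − (1/2)^20) = 69888/69905 ≈ 0.9998.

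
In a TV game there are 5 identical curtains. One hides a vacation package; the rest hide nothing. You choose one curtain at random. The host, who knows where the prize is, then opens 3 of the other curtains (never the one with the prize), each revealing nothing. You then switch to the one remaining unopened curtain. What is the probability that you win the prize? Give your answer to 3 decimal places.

0.800

Your original curtain holds the prize with probability 1/5, so the other 4 collectively hold it with probability 4/5.
The host can always find 3 empty curtains to open, so the reveals don't change that 4/5; it is now spread over the 1 remaining unopened curtain.
P(win by switching) = (4/5) · (1/1) = 4/5 ≈ 0.800.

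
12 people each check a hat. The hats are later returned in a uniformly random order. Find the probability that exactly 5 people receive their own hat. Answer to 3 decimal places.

Choose which 5 of the 12 are fixed: C(12,5) = 792 ways.
The remaining 7 must have no fixed point: D(7) = 1854.
P = 792·1854/479001600 = 103/33600 ≈ 0.003.

0.003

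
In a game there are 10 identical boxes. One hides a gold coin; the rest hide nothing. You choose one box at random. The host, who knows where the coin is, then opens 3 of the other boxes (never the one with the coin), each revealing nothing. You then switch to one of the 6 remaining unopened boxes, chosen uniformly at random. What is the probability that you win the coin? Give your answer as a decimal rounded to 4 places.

0.1500

Your original box holds the coin with probability 1/10, so the other 9 collectively hold it with probability 9/10.
The host can always find 3 empty boxes to open, so the reveals don't change that 9/10; it is now spread over the 6 remaining unopened boxes.
P(win by switching) = (9/10) · (1/6) = 3/20 ≈ 0.1500.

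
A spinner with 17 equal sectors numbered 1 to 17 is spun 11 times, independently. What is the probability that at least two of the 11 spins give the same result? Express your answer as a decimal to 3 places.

0.986

P(all 11 different) = 17/17 · 16/17 · ··· · 7/17 ≈ 0.014.
P(at least two equal) = 1 − 0.014 = 0.986.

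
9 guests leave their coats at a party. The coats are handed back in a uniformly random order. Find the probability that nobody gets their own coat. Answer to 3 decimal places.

This is the derangement probability: permutations of 9 with no fixed point.
D(9) = 9! · (1 − 1/1! + 1/2! − ··· + (−1)^9/9!) = 133496.
P = 133496/362880 = 16687/45360 ≈ 0.368.

0.368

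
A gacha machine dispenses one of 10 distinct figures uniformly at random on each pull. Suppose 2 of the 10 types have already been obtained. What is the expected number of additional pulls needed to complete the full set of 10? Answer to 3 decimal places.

Starting from 2 distinct types, each trial gives a new one with probability (10−i)/10 when i types are held, so the wait for the next new type is 10/(10−i).
E = 10/8 + 10/7 + 10/6 + 10/5 + 10/4 + 10/3 + 10/2 + 10/1 = 761/28 ≈ 27.179.

27.179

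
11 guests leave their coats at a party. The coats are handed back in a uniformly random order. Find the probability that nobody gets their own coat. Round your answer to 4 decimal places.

0.3679

This is the derangement probability: permutations of 11 with no fixed point.
D(11) = 11! · (1 − 1/1! + 1/2! − ··· + (−1)^11/11!) = 14684570.
P = 14684570/39916800 = 1468457/3991680 ≈ 0.3679.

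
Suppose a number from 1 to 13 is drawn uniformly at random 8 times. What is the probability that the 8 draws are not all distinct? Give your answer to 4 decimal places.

0.9364

P(all 8 different) = 13/13 · 12/13 · ··· · 6/13 ≈ 0.0636.
P(at least two equal) = 1 − 0.0636 = 0.9364.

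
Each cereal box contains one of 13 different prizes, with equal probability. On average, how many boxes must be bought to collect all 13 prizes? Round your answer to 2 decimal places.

After i distinct types are collected, each trial gives a new one with probability (13−i)/13, so the expected wait for the next new type is 13/(13−i).
E = 13/13 + 13/12 + 13/11 + 13/10 + 13/9 + 13/8 + 13/7 + 13/6 + 13/5 + 13/4 + 13/3 + 13/2 + 13/1 = 1145993/27720 ≈ 41.34.

41.34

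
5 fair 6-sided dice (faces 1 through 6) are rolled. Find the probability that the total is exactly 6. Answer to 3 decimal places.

0.001

There are 6^5 = 7776 equally likely outcomes.
The number of ordered 5-tuples from {1,…,6} summing to 6 is 5.
P(sum = 6) = 5/7776 ≈ 0.001.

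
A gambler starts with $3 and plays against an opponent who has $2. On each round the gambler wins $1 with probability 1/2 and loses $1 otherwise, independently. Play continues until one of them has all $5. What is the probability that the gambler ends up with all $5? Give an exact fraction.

With a fair step, P(i) = ½P(i−1) + ½P(i+1) with P(0)=0, P(5)=1 has the linear solution P(i) = i/5.
P(3) = 3/5.

3/5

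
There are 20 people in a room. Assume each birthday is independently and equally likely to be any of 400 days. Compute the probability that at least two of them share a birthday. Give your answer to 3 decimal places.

0.383

It's easier to compute the probability that all 20 are distinct.
P(all distinct) = 400/400 · 399/400 · ··· · 381/400 ≈ 0.617.
So the probability of at least one match is 1 − 0.617 = 0.383.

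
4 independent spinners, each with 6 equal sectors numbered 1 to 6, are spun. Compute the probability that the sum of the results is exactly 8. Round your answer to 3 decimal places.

There are 6^4 = 1296 equally likely outcomes.
The number of ordered 4-tuples from {1,…,6} summing to 8 is 35.
P(sum = 8) = 35/1296 ≈ 0.027.

0.027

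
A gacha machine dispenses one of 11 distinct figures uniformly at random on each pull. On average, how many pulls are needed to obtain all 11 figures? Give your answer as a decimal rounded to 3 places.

After i distinct types are collected, each trial gives a new one with probability (11−i)/11, so the expected wait for the next new type is 11/(11−i).
E = 11/11 + 11/10 + 11/9 + 11/8 + 11/7 + 11/6 + 11/5 + 11/4 + 11/3 + 11/2 + 11/1 = 83711/2520 ≈ 33.219.

33.219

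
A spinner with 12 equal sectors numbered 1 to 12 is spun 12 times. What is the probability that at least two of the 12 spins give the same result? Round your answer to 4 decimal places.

P(all 12 different) = 12/12 · 11/12 · ··· · 1/12 ≈ 0.0001.
P(at least two equal) = 1 − 0.0001 = 0.9999.

0.9999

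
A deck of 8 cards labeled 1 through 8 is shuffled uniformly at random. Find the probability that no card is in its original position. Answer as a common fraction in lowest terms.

This is the derangement probability: permutations of 8 with no fixed point.
D(8) = 8! · (1 − 1/1! + 1/2! − ··· + (−1)^8/8!) = 14833.
P = 14833/40320 = 2119/5760.

2119/5760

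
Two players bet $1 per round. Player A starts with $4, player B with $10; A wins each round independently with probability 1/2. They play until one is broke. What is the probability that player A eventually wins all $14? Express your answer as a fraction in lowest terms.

2/7

With a fair step, P(i) = ½P(i−1) + ½P(i+1) with P(0)=0, P(14)=1 has the linear solution P(i) = i/14.
P(4) = 4/14 = 2/7.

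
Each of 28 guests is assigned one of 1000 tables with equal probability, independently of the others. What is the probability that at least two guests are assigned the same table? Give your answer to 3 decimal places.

It's easier to compute the probability that all 28 are distinct.
P(all distinct) = 1000/1000 · 999/1000 · ··· · 973/1000 ≈ 0.683.
So the probability of at least one match is 1 − 0.683 = 0.317.

0.317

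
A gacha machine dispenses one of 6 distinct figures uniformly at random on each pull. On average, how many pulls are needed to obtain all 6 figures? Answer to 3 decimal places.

14.700

After i distinct types are collected, each trial gives a new one with probability (6−i)/6, so the expected wait for the next new type is 6/(6−i).
E = 6/6 + 6/5 + 6/4 + 6/3 + 6/2 + 6/1 = 147/10 ≈ 14.700.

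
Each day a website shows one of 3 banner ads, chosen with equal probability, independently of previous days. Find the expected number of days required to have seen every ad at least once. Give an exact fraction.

11/2

After i distinct types are collected, each trial gives a new one with probability (3−i)/3, so the expected wait for the next new type is 3/(3−i).
E = 3/3 + 3/2 + 3/1 = 11/2.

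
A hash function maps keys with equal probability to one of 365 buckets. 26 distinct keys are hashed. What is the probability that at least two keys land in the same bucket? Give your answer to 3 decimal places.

It's easier to compute the probability that all 26 are distinct.
P(all distinct) = 365/365 · 364/365 · ··· · 340/365 ≈ 0.402.
So the probability of at least one match is 1 − 0.402 = 0.598.

0.598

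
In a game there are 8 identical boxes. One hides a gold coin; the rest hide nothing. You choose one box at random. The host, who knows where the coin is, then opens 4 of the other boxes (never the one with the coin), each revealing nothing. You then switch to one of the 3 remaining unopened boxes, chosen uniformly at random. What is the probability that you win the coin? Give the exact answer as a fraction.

7/24

Your original box holds the coin with probability 1/8, so the other 7 collectively hold it with probability 7/8.
The host can always find 4 empty boxes to open, so the reveals don't change that 7/8; it is now spread over the 3 remaining unopened boxes.
P(win by switching) = (7/8) · (1/3) = 7/24.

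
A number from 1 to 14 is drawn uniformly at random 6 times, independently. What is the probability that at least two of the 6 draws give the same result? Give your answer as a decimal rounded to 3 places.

0.713

P(all 6 different) = 14/14 · 13/14 · ··· · 9/14 ≈ 0.287.
P(at least two equal) = 1 − 0.287 = 0.713.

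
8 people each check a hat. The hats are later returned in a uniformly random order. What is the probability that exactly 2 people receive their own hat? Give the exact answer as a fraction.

53/288

Choose which 2 of the 8 are fixed: C(8,2) = 28 ways.
The remaining 6 must have no fixed point: D(6) = 265.
P = 28·265/40320 = 53/288.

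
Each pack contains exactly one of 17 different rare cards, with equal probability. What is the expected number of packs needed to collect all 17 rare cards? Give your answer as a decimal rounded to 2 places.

58.47

After i distinct types are collected, each trial gives a new one with probability (17−i)/17, so the expected wait for the next new type is 17/(17−i).
E = 17/17 + 17/16 + 17/15 + 17/14 + 17/13 + 17/12 + 17/11 + 17/10 + 17/9 + 17/8 + 17/7 + 17/6 + 17/5 + 17/4 + 17/3 + 17/2 + 17/1 = 42142223/720720 ≈ 58.47.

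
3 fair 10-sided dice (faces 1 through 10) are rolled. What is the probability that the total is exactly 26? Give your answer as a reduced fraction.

3/200

There are 10^3 = 1000 equally likely outcomes.
The number of ordered 3-tuples from {1,…,10} summing to 26 is 15.
P(sum = 26) = 15/1000 = 3/200.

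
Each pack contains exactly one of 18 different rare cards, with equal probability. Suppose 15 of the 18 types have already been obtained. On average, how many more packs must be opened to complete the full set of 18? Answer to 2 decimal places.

Starting from 15 distinct types, each trial gives a new one with probability (18−i)/18 when i types are held, so the wait for the next new type is 18/(18−i).
E = 18/3 + 18/2 + 18/1 = 33 ≈ 33.00.

33.00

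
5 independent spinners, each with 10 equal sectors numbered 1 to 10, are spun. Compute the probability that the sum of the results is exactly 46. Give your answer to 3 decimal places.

There are 10^5 = 100000 equally likely outcomes.
The number of ordered 5-tuples from {1,…,10} summing to 46 is 70.
P(sum = 46) = 70/100000 = 7/10000 ≈ 0.001.

0.001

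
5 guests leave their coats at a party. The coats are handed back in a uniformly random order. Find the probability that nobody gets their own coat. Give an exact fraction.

This is the derangement probability: permutations of 5 with no fixed point.
D(5) = 5! · (1 − 1/1! + 1/2! − ··· + (−1)^5/5!) = 44.
P = 44/120 = 11/30.

11/30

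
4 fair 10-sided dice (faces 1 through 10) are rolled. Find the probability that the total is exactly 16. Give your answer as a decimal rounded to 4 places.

There are 10^4 = 10000 equally likely outcomes.
The number of ordered 4-tuples from {1,…,10} summing to 16 is 415.
P(sum = 16) = 415/10000 = 83/2000 ≈ 0.0415.

0.0415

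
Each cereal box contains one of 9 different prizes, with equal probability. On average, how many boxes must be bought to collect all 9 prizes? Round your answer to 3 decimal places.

After i distinct types are collected, each trial gives a new one with probability (9−i)/9, so the expected wait for the next new type is 9/(9−i).
E = 9/9 + 9/8 + 9/7 + 9/6 + 9/5 + 9/4 + 9/3 + 9/2 + 9/1 = 7129/280 ≈ 25.461.

25.461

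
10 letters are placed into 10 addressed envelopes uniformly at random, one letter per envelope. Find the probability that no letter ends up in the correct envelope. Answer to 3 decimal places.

0.368

This is the derangement probability: permutations of 10 with no fixed point.
D(10) = 10! · (1 − 1/1! + 1/2! − ··· + (−1)^10/10!) = 1334961.
P = 1334961/3628800 = 16481/44800 ≈ 0.368.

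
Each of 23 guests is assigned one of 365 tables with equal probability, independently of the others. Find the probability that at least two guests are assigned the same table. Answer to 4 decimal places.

0.5073

It's easier to compute the probability that all 23 are distinct.
P(all distinct) = 365/365 · 364/365 · ··· · 343/365 ≈ 0.4927.
So the probability of at least one match is 1 − 0.4927 = 0.5073.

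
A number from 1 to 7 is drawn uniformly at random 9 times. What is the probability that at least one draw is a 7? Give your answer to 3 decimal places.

P(no draw is a 7) = (6/7)^9 ≈ 0.250.
P(at least one) = 1 − 0.250 = 0.750.

0.750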